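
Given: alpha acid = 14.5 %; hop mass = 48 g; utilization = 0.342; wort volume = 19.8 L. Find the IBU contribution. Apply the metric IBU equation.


IBU = (α/100)·mass·U·1000 / V
IBU = (14.5/100)·48·0.342·1000 / 19.8

120.2182 IBU


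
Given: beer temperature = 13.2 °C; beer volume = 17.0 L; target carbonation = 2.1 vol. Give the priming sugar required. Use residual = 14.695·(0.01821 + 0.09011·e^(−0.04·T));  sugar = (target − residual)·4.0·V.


residual = 14.695·(0.01821 + 0.09011·e^(−0.04·13.2)) = 1.0486
sugar = (2.1 − 1.0486)·4.0·17.0

71.4974 g


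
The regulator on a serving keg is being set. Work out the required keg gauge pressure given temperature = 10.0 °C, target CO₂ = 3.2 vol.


psi = vols/(0.01821 + 0.09011·e^(−0.04·T)) − 14.695
psi = 3.2/(0.01821 + 0.09011·e^(−0.04·10.0)) − 14.695

26.0110 psi


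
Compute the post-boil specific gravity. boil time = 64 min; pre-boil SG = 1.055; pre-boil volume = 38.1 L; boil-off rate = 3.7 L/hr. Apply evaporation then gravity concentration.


V_post = V_pre − rate·(t/60);  SG_post = 1 + (SG_pre−1)·V_pre/V_post
V_post = 38.1 − 3.7·(64/60) = 34.1533
SG_post = 1 + (1.055 − 1)·38.1/34.1533

1.0614


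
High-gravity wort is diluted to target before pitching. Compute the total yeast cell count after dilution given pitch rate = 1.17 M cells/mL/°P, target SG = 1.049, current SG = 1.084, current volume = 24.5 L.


V_w = V·((SG_c−1)/(SG_t−1)−1);  °P = 259 − 259/SG_t;  cells = rate·(V+V_w)·°P
V_w = 24.5·((1.084−1)/(1.049−1)−1) = 17.5000
V_final = 24.5 + 17.5000 = 42.0000
°P = 259 − 259/1.049 = 12.0982
cells = 1.17·42.0000·12.0982

594.5050 billion cells


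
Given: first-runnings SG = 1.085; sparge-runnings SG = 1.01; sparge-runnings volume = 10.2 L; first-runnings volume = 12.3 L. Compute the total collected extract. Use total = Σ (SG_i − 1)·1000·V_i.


first = (1.085 − 1)·1000·12.3 = 1045.5000
sparge = (1.01 − 1)·1000·10.2 = 102.0000
total = 1045.5000 + 102.0000

1147.5000 gravity·L


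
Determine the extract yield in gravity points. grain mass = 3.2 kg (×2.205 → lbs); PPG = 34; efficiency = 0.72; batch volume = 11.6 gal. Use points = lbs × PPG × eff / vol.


lbs = 3.2 × 2.205 = 7.0560
points = 7.0560 × 34 × 0.72 / 11.6

14.8906 points


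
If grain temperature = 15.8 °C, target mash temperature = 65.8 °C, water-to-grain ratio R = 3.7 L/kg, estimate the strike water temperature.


T_strike = (0.41/R)·(T_mash − T_grain) + T_mash
T_strike = (0.41/3.7)·(65.8 − 15.8) + 65.8

71.3405 °C


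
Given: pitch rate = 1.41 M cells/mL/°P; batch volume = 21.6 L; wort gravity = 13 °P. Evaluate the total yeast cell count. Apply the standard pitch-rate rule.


cells (billions) = rate · V_L · °P
cells = 1.41 · 21.6 · 13

395.9280 billion cells


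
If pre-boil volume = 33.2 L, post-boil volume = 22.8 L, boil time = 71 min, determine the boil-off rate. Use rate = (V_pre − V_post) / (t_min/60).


rate = (33.2 − 22.8) / (71/60)

8.7887 L/hr


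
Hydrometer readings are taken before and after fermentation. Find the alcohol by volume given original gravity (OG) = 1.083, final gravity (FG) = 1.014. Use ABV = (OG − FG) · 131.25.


ABV = (1.083 − 1.014) · 131.25

9.0562 % ABV


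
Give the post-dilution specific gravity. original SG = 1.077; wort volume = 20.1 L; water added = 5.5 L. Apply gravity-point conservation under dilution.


SG_new = 1 + (SG_old − 1)·V_old/(V_old + V_water)
pts = (1.077 − 1)·1000·20.1/(20.1 + 5.5) = 60.4570
SG_new = 1 + 60.4570/1000

1.0605


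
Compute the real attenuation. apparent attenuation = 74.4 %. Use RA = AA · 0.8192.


RA = 74.4 · 0.8192

60.9485 %


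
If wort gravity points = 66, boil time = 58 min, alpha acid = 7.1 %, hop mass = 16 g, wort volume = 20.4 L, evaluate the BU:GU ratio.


U = 1.65·0.000125^(GP/1000)·(1−e^(−0.04t))/4.15;  IBU = (α/100)·m·U·1000/V;  BU:GU = IBU/GP
U = 1.65·0.000125^(66/1000)·(1−e^(−0.04·58))/4.15 = 0.1981
IBU = (7.1/100)·16·0.1981·1000/20.4 = 11.0320
BU:GU = 11.0320/66

0.1672


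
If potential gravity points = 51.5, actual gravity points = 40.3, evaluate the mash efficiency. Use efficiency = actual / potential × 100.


efficiency = 40.3 / 51.5 × 100

78.2524 %


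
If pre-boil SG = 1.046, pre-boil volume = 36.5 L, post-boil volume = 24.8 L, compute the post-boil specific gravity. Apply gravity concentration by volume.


SG_post = 1 + (SG_pre − 1)·V_pre/V_post
pts_pre = (1.046 − 1)·1000 = 46.0000
pts_post = 46.0000·36.5/24.8 = 67.7016
SG_post = 1 + 67.7016/1000

1.0677


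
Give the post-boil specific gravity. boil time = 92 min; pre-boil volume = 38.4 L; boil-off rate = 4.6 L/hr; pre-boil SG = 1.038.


V_post = V_pre − rate·(t/60);  SG_post = 1 + (SG_pre−1)·V_pre/V_post
V_post = 38.4 − 4.6·(92/60) = 31.3467
SG_post = 1 + (1.038 − 1)·38.4/31.3467

1.0466


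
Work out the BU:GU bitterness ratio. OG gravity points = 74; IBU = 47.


BU:GU = IBU / OG_points
BU:GU = 47 / 74

0.6351


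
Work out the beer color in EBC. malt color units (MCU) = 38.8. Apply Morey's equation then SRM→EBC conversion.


SRM = 1.4922·MCU^0.6859;  EBC = SRM·1.97
SRM = 1.4922·38.8^0.6859 = 18.3488
EBC = 18.3488·1.97

36.1471 EBC


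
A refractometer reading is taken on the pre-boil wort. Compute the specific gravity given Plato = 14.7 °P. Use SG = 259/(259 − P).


SG = 259/(259 − 14.7)

1.0602


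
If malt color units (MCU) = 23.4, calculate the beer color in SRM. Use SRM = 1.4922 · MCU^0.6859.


SRM = 1.4922 · 23.4^0.6859

12.9710 SRM


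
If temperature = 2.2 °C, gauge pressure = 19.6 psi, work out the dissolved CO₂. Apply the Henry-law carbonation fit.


vols = (P + 14.695)·(0.01821 + 0.09011·e^(−0.04·T))
vols = (19.6 + 14.695)·(0.01821 + 0.09011·e^(−0.04·2.2))

3.4545 volumes


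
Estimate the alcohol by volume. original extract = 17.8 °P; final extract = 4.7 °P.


SG = 259/(259 − P);  ABV = (OG − FG)·131.25
OG = 259/(259 − 17.8) = 1.0738
FG = 259/(259 − 4.7) = 1.0185
ABV = (1.0738 − 1.0185)·131.25

7.2602 % ABV


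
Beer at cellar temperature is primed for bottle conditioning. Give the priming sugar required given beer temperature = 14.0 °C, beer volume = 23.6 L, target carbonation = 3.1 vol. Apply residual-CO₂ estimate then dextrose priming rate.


residual = 14.695·(0.01821 + 0.09011·e^(−0.04·T));  sugar = (target − residual)·4.0·V
residual = 14.695·(0.01821 + 0.09011·e^(−0.04·14.0)) = 1.0240
sugar = (3.1 − 1.0240)·4.0·23.6

195.9771 g


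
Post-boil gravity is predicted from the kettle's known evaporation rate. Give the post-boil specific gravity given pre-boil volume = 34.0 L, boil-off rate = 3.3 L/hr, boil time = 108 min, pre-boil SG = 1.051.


V_post = V_pre − rate·(t/60);  SG_post = 1 + (SG_pre−1)·V_pre/V_post
V_post = 34.0 − 3.3·(108/60) = 28.0600
SG_post = 1 + (1.051 − 1)·34.0/28.0600

1.0618


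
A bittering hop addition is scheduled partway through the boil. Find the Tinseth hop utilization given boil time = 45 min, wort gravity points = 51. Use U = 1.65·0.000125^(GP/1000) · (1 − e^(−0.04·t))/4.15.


bigness = 1.65·0.000125^(51/1000) = 1.0433
boil_factor = (1 − e^(−0.04·45))/4.15 = 0.2011
U = 1.0433 · 0.2011

0.2099


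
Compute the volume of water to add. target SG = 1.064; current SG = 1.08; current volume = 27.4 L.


V_water = V·((SG_curr − 1)/(SG_target − 1) − 1)
V_water = 27.4·((1.08 − 1)/(1.064 − 1) − 1)

6.8500 L


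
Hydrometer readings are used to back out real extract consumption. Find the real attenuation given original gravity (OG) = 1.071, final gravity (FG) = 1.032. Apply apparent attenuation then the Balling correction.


AA = (OG−FG)/(OG−1)·100;  RA = AA·0.8192
AA = (1.071 − 1.032)/(1.071 − 1)·100 = 54.9296
RA = 54.9296·0.8192

44.9983 %


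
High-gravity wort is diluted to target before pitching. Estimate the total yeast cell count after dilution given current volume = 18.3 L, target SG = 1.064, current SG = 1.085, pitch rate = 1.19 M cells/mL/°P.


V_w = V·((SG_c−1)/(SG_t−1)−1);  °P = 259 − 259/SG_t;  cells = rate·(V+V_w)·°P
V_w = 18.3·((1.085−1)/(1.064−1)−1) = 6.0047
V_final = 18.3 + 6.0047 = 24.3047
°P = 259 − 259/1.064 = 15.5789
cells = 1.19·24.3047·15.5789

450.5833 billion cells


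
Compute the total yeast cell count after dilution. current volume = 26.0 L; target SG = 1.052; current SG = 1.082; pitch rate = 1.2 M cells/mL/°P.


V_w = V·((SG_c−1)/(SG_t−1)−1);  °P = 259 − 259/SG_t;  cells = rate·(V+V_w)·°P
V_w = 26.0·((1.082−1)/(1.052−1)−1) = 15.0000
V_final = 26.0 + 15.0000 = 41.0000
°P = 259 − 259/1.052 = 12.8023
cells = 1.2·41.0000·12.8023

629.8722 billion cells


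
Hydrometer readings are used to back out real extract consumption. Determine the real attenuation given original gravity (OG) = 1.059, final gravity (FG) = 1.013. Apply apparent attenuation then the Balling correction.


AA = (OG−FG)/(OG−1)·100;  RA = AA·0.8192
AA = (1.059 − 1.013)/(1.059 − 1)·100 = 77.9661
RA = 77.9661·0.8192

63.8698 %


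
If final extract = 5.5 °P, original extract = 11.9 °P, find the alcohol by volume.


SG = 259/(259 − P);  ABV = (OG − FG)·131.25
OG = 259/(259 − 11.9) = 1.0482
FG = 259/(259 − 5.5) = 1.0217
ABV = (1.0482 − 1.0217)·131.25

3.4732 % ABV


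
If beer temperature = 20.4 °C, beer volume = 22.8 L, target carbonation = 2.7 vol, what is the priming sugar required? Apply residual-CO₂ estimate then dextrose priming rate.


residual = 14.695·(0.01821 + 0.09011·e^(−0.04·T));  sugar = (target − residual)·4.0·V
residual = 14.695·(0.01821 + 0.09011·e^(−0.04·20.4)) = 0.8531
sugar = (2.7 − 0.8531)·4.0·22.8

168.4338 g


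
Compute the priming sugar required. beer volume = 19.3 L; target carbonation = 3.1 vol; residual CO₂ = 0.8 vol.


sugar = (target − residual)·4.0·V
sugar = (3.1 − 0.8)·4.0·19.3

177.5600 g


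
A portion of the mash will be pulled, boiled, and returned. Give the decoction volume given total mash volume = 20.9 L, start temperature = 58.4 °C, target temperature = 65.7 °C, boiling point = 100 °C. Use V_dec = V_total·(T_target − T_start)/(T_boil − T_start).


V_dec = 20.9·(65.7 − 58.4)/(100 − 58.4)

3.6675 L


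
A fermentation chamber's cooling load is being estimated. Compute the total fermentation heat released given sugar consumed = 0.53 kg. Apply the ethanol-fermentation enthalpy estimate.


Q = m_sugar · 590 kJ/kg
Q = 0.53 · 590

312.7000 kJ


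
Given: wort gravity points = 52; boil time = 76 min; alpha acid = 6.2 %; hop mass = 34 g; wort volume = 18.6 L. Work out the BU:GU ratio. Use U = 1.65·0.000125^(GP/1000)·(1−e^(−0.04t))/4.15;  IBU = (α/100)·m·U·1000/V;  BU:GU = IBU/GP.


U = 1.65·0.000125^(52/1000)·(1−e^(−0.04·76))/4.15 = 0.2372
IBU = (6.2/100)·34·0.2372·1000/18.6 = 26.8872
BU:GU = 26.8872/52

0.5171


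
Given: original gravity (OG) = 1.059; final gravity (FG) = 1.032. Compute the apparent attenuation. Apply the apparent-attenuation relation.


AA = (OG − FG)/(OG − 1) · 100
AA = (1.059 − 1.032)/(1.059 − 1) · 100

45.7627 %


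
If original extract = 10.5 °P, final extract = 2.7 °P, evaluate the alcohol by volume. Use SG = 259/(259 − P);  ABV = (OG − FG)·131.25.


OG = 259/(259 − 10.5) = 1.0423
FG = 259/(259 − 2.7) = 1.0105
ABV = (1.0423 − 1.0105)·131.25

4.1631 % ABV


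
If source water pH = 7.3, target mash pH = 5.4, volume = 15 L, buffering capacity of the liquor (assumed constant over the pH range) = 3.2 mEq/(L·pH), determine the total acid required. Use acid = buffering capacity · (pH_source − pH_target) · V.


acid = 3.2 · (7.3 − 5.4) · 15

91.2000 mEq


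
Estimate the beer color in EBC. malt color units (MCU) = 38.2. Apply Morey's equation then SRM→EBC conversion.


SRM = 1.4922·MCU^0.6859;  EBC = SRM·1.97
SRM = 1.4922·38.2^0.6859 = 18.1537
EBC = 18.1537·1.97

35.7627 EBC


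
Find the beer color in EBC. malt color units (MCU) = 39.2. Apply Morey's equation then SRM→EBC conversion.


SRM = 1.4922·MCU^0.6859;  EBC = SRM·1.97
SRM = 1.4922·39.2^0.6859 = 18.4783
EBC = 18.4783·1.97

36.4022 EBC


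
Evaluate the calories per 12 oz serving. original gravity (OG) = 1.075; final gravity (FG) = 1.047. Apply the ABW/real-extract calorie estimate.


ABW = (OG−FG)·131.25·0.79/FG;  °P = 259 − 259/SG (for OG→OE and FG→AE);  RE = 0.1808·OE + 0.8192·AE;  Cal = (6.9·ABW + 4·(RE−0.1))·FG·3.55
ABW = (1.075 − 1.047)·131.25·0.79/1.047 = 2.7729
OE = 259 − 259/1.075 = 18.0698 °P
AE = 259 − 259/1.047 = 11.6266 °P
RE = 0.1808·18.0698 + 0.8192·11.6266 = 12.7915 °P
Cal = (6.9·2.7729 + 4·(12.7915−0.1))·1.047·3.55

259.8045 kcal


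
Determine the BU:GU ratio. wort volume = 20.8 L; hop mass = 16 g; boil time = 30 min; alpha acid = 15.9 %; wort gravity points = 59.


U = 1.65·0.000125^(GP/1000)·(1−e^(−0.04t))/4.15;  IBU = (α/100)·m·U·1000/V;  BU:GU = IBU/GP
U = 1.65·0.000125^(59/1000)·(1−e^(−0.04·30))/4.15 = 0.1635
IBU = (15.9/100)·16·0.1635·1000/20.8 = 19.9970
BU:GU = 19.9970/59

0.3389


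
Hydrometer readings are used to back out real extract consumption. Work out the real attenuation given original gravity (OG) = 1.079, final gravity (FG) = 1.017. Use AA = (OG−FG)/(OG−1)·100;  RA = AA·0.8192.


AA = (1.079 − 1.017)/(1.079 − 1)·100 = 78.4810
RA = 78.4810·0.8192

64.2916 %


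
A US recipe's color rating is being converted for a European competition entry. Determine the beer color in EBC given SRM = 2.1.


EBC = SRM · 1.97
EBC = 2.1 · 1.97

4.1370 EBC


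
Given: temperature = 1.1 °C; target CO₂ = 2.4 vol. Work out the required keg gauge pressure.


psi = vols/(0.01821 + 0.09011·e^(−0.04·T)) − 14.695
psi = 2.4/(0.01821 + 0.09011·e^(−0.04·1.1)) − 14.695

8.2845 psi


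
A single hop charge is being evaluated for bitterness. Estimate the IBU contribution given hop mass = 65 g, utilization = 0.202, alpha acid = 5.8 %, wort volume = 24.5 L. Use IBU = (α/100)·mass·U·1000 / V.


IBU = (5.8/100)·65·0.202·1000 / 24.5

31.0833 IBU


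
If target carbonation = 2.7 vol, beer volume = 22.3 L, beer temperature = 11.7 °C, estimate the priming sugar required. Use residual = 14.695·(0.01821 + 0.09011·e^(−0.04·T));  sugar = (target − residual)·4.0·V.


residual = 14.695·(0.01821 + 0.09011·e^(−0.04·11.7)) = 1.0969
sugar = (2.7 − 1.0969)·4.0·22.3

143.0001 g


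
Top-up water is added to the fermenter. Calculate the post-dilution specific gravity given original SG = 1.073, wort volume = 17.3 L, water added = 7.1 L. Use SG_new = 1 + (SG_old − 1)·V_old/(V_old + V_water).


pts = (1.073 − 1)·1000·17.3/(17.3 + 7.1) = 51.7582
SG_new = 1 + 51.7582/1000

1.0518


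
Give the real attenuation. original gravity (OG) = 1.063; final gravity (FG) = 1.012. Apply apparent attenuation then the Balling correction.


AA = (OG−FG)/(OG−1)·100;  RA = AA·0.8192
AA = (1.063 − 1.012)/(1.063 − 1)·100 = 80.9524
RA = 80.9524·0.8192

66.3162 %


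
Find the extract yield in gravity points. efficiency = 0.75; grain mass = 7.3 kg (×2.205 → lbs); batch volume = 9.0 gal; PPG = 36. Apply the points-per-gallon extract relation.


points = lbs × PPG × eff / vol
lbs = 7.3 × 2.205 = 16.0965
points = 16.0965 × 36 × 0.75 / 9.0

48.2895 points


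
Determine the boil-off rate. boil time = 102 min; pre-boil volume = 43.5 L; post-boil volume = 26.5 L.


rate = (V_pre − V_post) / (t_min/60)
rate = (43.5 − 26.5) / (102/60)

10.0000 L/hr


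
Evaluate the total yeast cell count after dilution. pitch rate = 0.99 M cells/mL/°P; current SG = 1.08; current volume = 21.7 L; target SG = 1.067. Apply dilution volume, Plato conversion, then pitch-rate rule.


V_w = V·((SG_c−1)/(SG_t−1)−1);  °P = 259 − 259/SG_t;  cells = rate·(V+V_w)·°P
V_w = 21.7·((1.08−1)/(1.067−1)−1) = 4.2104
V_final = 21.7 + 4.2104 = 25.9104
°P = 259 − 259/1.067 = 16.2634
cells = 0.99·25.9104·16.2634

417.1769 billion cells


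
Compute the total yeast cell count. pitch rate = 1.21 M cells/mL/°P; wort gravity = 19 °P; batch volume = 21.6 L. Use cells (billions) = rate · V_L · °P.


cells = 1.21 · 21.6 · 19

496.5840 billion cells


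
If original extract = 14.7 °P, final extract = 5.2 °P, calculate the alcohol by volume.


SG = 259/(259 − P);  ABV = (OG − FG)·131.25
OG = 259/(259 − 14.7) = 1.0602
FG = 259/(259 − 5.2) = 1.0205
ABV = (1.0602 − 1.0205)·131.25

5.2084 % ABV


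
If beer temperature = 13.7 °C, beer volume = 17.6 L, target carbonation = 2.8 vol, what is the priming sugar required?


residual = 14.695·(0.01821 + 0.09011·e^(−0.04·T));  sugar = (target − residual)·4.0·V
residual = 14.695·(0.01821 + 0.09011·e^(−0.04·13.7)) = 1.0331
sugar = (2.8 − 1.0331)·4.0·17.6

124.3895 g


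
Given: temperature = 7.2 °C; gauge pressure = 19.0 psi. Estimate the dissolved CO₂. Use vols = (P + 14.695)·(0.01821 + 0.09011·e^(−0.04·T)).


vols = (19.0 + 14.695)·(0.01821 + 0.09011·e^(−0.04·7.2))

2.8901 volumes


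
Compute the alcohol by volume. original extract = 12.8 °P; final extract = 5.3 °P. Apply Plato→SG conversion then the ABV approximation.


SG = 259/(259 − P);  ABV = (OG − FG)·131.25
OG = 259/(259 − 12.8) = 1.0520
FG = 259/(259 − 5.3) = 1.0209
ABV = (1.0520 − 1.0209)·131.25

4.0818 % ABV


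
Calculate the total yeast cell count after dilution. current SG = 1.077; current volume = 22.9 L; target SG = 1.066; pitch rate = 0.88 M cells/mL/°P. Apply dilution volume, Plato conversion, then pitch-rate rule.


V_w = V·((SG_c−1)/(SG_t−1)−1);  °P = 259 − 259/SG_t;  cells = rate·(V+V_w)·°P
V_w = 22.9·((1.077−1)/(1.066−1)−1) = 3.8167
V_final = 22.9 + 3.8167 = 26.7167
°P = 259 − 259/1.066 = 16.0356
cells = 0.88·26.7167·16.0356

377.0088 billion cells


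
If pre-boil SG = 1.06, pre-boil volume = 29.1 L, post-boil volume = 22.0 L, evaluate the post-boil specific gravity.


SG_post = 1 + (SG_pre − 1)·V_pre/V_post
pts_pre = (1.06 − 1)·1000 = 60.0000
pts_post = 60.0000·29.1/22.0 = 79.3636
SG_post = 1 + 79.3636/1000

1.0794


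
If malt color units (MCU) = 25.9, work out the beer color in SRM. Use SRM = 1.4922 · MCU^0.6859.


SRM = 1.4922 · 25.9^0.6859

13.9062 SRM


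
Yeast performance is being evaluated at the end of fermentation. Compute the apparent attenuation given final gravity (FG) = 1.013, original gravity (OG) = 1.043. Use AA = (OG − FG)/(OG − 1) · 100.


AA = (1.043 − 1.013)/(1.043 − 1) · 100

69.7674 %


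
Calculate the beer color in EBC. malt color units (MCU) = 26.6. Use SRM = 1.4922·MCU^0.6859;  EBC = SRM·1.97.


SRM = 1.4922·26.6^0.6859 = 14.1629
EBC = 14.1629·1.97

27.9010 EBC


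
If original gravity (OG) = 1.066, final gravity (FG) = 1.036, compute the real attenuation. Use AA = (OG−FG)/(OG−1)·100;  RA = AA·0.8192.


AA = (1.066 − 1.036)/(1.066 − 1)·100 = 45.4545
RA = 45.4545·0.8192

37.2364 %


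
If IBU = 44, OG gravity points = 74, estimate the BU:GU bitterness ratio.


BU:GU = IBU / OG_points
BU:GU = 44 / 74

0.5946


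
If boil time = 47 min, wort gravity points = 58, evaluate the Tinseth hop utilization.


U = 1.65·0.000125^(GP/1000) · (1 − e^(−0.04·t))/4.15
bigness = 1.65·0.000125^(58/1000) = 0.9797
boil_factor = (1 − e^(−0.04·47))/4.15 = 0.2042
U = 0.9797 · 0.2042

0.2001


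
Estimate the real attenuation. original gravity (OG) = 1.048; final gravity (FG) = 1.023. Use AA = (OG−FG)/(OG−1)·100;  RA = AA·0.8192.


AA = (1.048 − 1.023)/(1.048 − 1)·100 = 52.0833
RA = 52.0833·0.8192

42.6667 %


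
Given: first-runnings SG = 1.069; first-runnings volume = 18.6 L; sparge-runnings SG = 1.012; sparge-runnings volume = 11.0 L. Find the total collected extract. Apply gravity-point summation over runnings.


total = Σ (SG_i − 1)·1000·V_i
first = (1.069 − 1)·1000·18.6 = 1283.4000
sparge = (1.012 − 1)·1000·11.0 = 132.0000
total = 1283.4000 + 132.0000

1415.4000 gravity·L


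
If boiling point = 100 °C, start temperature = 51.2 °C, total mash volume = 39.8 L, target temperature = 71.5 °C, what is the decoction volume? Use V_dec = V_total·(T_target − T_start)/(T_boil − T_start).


V_dec = 39.8·(71.5 − 51.2)/(100 − 51.2)

16.5561 L


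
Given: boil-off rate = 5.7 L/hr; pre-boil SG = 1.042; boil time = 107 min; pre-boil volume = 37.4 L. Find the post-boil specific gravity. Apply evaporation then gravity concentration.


V_post = V_pre − rate·(t/60);  SG_post = 1 + (SG_pre−1)·V_pre/V_post
V_post = 37.4 − 5.7·(107/60) = 27.2350
SG_post = 1 + (1.042 − 1)·37.4/27.2350

1.0577


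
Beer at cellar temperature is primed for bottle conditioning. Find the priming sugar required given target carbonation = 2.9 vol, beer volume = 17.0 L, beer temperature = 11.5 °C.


residual = 14.695·(0.01821 + 0.09011·e^(−0.04·T));  sugar = (target − residual)·4.0·V
residual = 14.695·(0.01821 + 0.09011·e^(−0.04·11.5)) = 1.1035
sugar = (2.9 − 1.1035)·4.0·17.0

122.1606 g


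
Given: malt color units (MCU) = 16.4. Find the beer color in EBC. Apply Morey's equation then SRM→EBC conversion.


SRM = 1.4922·MCU^0.6859;  EBC = SRM·1.97
SRM = 1.4922·16.4^0.6859 = 10.1646
EBC = 10.1646·1.97

20.0242 EBC


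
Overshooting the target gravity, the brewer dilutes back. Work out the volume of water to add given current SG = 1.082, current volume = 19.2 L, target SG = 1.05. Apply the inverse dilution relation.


V_water = V·((SG_curr − 1)/(SG_target − 1) − 1)
V_water = 19.2·((1.082 − 1)/(1.05 − 1) − 1)

12.2880 L


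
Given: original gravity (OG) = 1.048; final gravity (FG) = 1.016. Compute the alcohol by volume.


ABV = (OG − FG) · 131.25
ABV = (1.048 − 1.016) · 131.25

4.2000 % ABV


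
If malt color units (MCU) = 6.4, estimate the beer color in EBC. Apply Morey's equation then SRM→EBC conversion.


SRM = 1.4922·MCU^0.6859;  EBC = SRM·1.97
SRM = 1.4922·6.4^0.6859 = 5.3307
EBC = 5.3307·1.97

10.5015 EBC


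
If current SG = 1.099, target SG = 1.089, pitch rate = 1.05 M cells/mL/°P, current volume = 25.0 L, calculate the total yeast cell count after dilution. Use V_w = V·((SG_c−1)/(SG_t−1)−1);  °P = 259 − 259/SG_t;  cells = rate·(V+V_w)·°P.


V_w = 25.0·((1.099−1)/(1.089−1)−1) = 2.8090
V_final = 25.0 + 2.8090 = 27.8090
°P = 259 − 259/1.089 = 21.1671
cells = 1.05·27.8090·21.1671

618.0682 billion cells


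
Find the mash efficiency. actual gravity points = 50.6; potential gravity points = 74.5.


efficiency = actual / potential × 100
efficiency = 50.6 / 74.5 × 100

67.9195 %


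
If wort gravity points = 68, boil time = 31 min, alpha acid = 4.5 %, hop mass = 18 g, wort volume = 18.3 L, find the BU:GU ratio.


U = 1.65·0.000125^(GP/1000)·(1−e^(−0.04t))/4.15;  IBU = (α/100)·m·U·1000/V;  BU:GU = IBU/GP
U = 1.65·0.000125^(68/1000)·(1−e^(−0.04·31))/4.15 = 0.1533
IBU = (4.5/100)·18·0.1533·1000/18.3 = 6.7873
BU:GU = 6.7873/68

0.0998


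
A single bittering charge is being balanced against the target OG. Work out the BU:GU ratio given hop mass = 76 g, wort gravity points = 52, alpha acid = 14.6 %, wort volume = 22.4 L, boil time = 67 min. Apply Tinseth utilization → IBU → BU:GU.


U = 1.65·0.000125^(GP/1000)·(1−e^(−0.04t))/4.15;  IBU = (α/100)·m·U·1000/V;  BU:GU = IBU/GP
U = 1.65·0.000125^(52/1000)·(1−e^(−0.04·67))/4.15 = 0.2321
IBU = (14.6/100)·76·0.2321·1000/22.4 = 114.9601
BU:GU = 114.9601/52

2.2108


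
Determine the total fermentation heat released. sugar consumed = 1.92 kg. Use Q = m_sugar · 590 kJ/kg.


Q = 1.92 · 590

1132.8000 kJ


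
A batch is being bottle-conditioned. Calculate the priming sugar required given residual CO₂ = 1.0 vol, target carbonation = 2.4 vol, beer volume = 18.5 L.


sugar = (target − residual)·4.0·V
sugar = (2.4 − 1.0)·4.0·18.5

103.6000 g


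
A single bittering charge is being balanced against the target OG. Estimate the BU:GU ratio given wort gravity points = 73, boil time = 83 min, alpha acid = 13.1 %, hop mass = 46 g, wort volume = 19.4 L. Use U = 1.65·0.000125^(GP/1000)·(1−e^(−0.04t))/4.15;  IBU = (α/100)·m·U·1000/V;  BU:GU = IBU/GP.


U = 1.65·0.000125^(73/1000)·(1−e^(−0.04·83))/4.15 = 0.1988
IBU = (13.1/100)·46·0.1988·1000/19.4 = 61.7655
BU:GU = 61.7655/73

0.8461


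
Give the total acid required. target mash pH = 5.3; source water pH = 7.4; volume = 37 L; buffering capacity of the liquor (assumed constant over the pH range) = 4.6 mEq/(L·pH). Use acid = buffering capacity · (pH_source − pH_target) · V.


acid = 4.6 · (7.4 − 5.3) · 37

357.4200 mEq


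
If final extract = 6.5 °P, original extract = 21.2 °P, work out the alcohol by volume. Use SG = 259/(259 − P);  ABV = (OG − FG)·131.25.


OG = 259/(259 − 21.2) = 1.0892
FG = 259/(259 − 6.5) = 1.0257
ABV = (1.0892 − 1.0257)·131.25

8.3223 % ABV


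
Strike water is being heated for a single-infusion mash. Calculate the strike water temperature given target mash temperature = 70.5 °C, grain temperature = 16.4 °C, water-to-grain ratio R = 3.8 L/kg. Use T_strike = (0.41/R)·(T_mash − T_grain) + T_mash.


T_strike = (0.41/3.8)·(70.5 − 16.4) + 70.5

76.3371 °C


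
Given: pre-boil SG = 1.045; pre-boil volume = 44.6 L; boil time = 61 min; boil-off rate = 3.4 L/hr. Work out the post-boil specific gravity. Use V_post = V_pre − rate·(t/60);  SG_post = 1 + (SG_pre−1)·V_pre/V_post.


V_post = 44.6 − 3.4·(61/60) = 41.1433
SG_post = 1 + (1.045 − 1)·44.6/41.1433

1.0488


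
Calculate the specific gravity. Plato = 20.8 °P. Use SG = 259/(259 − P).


SG = 259/(259 − 20.8)

1.0873


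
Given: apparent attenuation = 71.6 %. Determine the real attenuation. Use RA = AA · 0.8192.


RA = 71.6 · 0.8192

58.6547 %


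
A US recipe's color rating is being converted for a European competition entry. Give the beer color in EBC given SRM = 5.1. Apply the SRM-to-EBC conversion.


EBC = SRM · 1.97
EBC = 5.1 · 1.97

10.0470 EBC


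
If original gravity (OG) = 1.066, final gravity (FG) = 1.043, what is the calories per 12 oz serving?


ABW = (OG−FG)·131.25·0.79/FG;  °P = 259 − 259/SG (for OG→OE and FG→AE);  RE = 0.1808·OE + 0.8192·AE;  Cal = (6.9·ABW + 4·(RE−0.1))·FG·3.55
ABW = (1.066 − 1.043)·131.25·0.79/1.043 = 2.2865
OE = 259 − 259/1.066 = 16.0356 °P
AE = 259 − 259/1.043 = 10.6779 °P
RE = 0.1808·16.0356 + 0.8192·10.6779 = 11.6465 °P
Cal = (6.9·2.2865 + 4·(11.6465−0.1))·1.043·3.55

229.4272 kcal


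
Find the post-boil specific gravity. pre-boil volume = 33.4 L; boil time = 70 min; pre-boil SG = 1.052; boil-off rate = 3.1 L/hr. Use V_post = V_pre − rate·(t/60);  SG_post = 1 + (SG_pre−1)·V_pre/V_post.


V_post = 33.4 − 3.1·(70/60) = 29.7833
SG_post = 1 + (1.052 − 1)·33.4/29.7833

1.0583


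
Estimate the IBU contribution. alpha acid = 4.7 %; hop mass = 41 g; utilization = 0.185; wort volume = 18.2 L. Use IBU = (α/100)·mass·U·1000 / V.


IBU = (4.7/100)·41·0.185·1000 / 18.2

19.5876 IBU


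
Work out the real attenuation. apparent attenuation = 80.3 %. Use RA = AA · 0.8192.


RA = 80.3 · 0.8192

65.7818 %


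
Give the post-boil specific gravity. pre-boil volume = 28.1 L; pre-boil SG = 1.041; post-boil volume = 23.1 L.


SG_post = 1 + (SG_pre − 1)·V_pre/V_post
pts_pre = (1.041 − 1)·1000 = 41.0000
pts_post = 41.0000·28.1/23.1 = 49.8745
SG_post = 1 + 49.8745/1000

1.0499


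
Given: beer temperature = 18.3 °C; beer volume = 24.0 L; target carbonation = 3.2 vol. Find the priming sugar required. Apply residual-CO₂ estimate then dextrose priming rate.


residual = 14.695·(0.01821 + 0.09011·e^(−0.04·T));  sugar = (target − residual)·4.0·V
residual = 14.695·(0.01821 + 0.09011·e^(−0.04·18.3)) = 0.9044
sugar = (3.2 − 0.9044)·4.0·24.0

220.3729 g


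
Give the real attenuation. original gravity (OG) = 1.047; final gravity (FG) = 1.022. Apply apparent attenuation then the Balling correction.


AA = (OG−FG)/(OG−1)·100;  RA = AA·0.8192
AA = (1.047 − 1.022)/(1.047 − 1)·100 = 53.1915
RA = 53.1915·0.8192

43.5745 %


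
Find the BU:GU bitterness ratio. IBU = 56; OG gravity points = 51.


BU:GU = IBU / OG_points
BU:GU = 56 / 51

1.0980


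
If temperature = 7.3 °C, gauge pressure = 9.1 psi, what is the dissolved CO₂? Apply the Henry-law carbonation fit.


vols = (P + 14.695)·(0.01821 + 0.09011·e^(−0.04·T))
vols = (9.1 + 14.695)·(0.01821 + 0.09011·e^(−0.04·7.3))

2.0345 volumes


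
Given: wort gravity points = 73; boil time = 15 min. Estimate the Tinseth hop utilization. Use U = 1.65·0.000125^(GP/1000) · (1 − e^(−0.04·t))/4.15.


bigness = 1.65·0.000125^(73/1000) = 0.8562
boil_factor = (1 − e^(−0.04·15))/4.15 = 0.1087
U = 0.8562 · 0.1087

0.0931


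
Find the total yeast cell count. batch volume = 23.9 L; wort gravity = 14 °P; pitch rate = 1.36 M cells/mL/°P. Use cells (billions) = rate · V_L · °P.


cells = 1.36 · 23.9 · 14

455.0560 billion cells


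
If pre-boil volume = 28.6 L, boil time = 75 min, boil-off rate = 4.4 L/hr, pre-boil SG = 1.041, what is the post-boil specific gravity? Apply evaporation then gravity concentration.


V_post = V_pre − rate·(t/60);  SG_post = 1 + (SG_pre−1)·V_pre/V_post
V_post = 28.6 − 4.4·(75/60) = 23.1000
SG_post = 1 + (1.041 − 1)·28.6/23.1000

1.0508


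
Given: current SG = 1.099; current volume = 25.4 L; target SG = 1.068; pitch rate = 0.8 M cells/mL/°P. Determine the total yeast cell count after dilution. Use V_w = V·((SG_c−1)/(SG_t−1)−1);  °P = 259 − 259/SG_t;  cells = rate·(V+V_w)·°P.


V_w = 25.4·((1.099−1)/(1.068−1)−1) = 11.5794
V_final = 25.4 + 11.5794 = 36.9794
°P = 259 − 259/1.068 = 16.4906
cells = 0.8·36.9794·16.4906

487.8512 billion cells


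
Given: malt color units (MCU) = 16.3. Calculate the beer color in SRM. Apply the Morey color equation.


SRM = 1.4922 · MCU^0.6859
SRM = 1.4922 · 16.3^0.6859

10.1220 SRM


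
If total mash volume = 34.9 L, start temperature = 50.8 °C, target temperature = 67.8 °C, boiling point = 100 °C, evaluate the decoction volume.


V_dec = V_total·(T_target − T_start)/(T_boil − T_start)
V_dec = 34.9·(67.8 − 50.8)/(100 − 50.8)

12.0589 L


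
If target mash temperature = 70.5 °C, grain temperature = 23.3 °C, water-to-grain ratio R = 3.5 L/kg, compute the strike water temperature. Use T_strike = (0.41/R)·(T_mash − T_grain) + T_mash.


T_strike = (0.41/3.5)·(70.5 − 23.3) + 70.5

76.0291 °C


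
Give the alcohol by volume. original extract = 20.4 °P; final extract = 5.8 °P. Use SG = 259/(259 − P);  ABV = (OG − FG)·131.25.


OG = 259/(259 − 20.4) = 1.0855
FG = 259/(259 − 5.8) = 1.0229
ABV = (1.0855 − 1.0229)·131.25

8.2152 % ABV


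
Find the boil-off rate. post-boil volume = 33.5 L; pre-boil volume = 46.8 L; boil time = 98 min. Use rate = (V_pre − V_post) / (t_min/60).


rate = (46.8 − 33.5) / (98/60)

8.1429 L/hr


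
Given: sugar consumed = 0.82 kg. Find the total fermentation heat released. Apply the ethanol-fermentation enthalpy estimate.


Q = m_sugar · 590 kJ/kg
Q = 0.82 · 590

483.8000 kJ


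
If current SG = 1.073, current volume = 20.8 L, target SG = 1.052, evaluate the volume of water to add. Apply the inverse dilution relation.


V_water = V·((SG_curr − 1)/(SG_target − 1) − 1)
V_water = 20.8·((1.073 − 1)/(1.052 − 1) − 1)

8.4000 L


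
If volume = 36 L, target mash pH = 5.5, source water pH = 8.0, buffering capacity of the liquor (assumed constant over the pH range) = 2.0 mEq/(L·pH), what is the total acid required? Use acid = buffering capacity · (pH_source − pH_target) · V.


acid = 2.0 · (8.0 − 5.5) · 36

180.0000 mEq


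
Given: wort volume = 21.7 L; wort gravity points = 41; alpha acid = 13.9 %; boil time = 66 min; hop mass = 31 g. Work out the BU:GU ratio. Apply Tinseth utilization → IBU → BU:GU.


U = 1.65·0.000125^(GP/1000)·(1−e^(−0.04t))/4.15;  IBU = (α/100)·m·U·1000/V;  BU:GU = IBU/GP
U = 1.65·0.000125^(41/1000)·(1−e^(−0.04·66))/4.15 = 0.2554
IBU = (13.9/100)·31·0.2554·1000/21.7 = 50.7192
BU:GU = 50.7192/41

1.2371


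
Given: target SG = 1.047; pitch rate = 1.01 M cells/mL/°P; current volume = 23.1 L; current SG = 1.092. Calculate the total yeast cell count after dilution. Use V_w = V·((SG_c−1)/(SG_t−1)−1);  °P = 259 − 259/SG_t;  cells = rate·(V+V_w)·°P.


V_w = 23.1·((1.092−1)/(1.047−1)−1) = 22.1170
V_final = 23.1 + 22.1170 = 45.2170
°P = 259 − 259/1.047 = 11.6266
cells = 1.01·45.2170·11.6266

530.9752 billion cells


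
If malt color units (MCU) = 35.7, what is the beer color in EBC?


SRM = 1.4922·MCU^0.6859;  EBC = SRM·1.97
SRM = 1.4922·35.7^0.6859 = 17.3301
EBC = 17.3301·1.97

34.1404 EBC


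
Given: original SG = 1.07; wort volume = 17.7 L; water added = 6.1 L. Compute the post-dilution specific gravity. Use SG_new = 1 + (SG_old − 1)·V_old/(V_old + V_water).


pts = (1.07 − 1)·1000·17.7/(17.7 + 6.1) = 52.0588
SG_new = 1 + 52.0588/1000

1.0521


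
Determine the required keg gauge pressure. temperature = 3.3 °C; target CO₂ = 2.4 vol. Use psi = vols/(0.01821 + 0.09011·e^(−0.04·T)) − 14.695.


psi = 2.4/(0.01821 + 0.09011·e^(−0.04·3.3)) − 14.695

10.0022 psi


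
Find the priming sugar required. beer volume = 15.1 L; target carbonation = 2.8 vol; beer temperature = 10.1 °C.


residual = 14.695·(0.01821 + 0.09011·e^(−0.04·T));  sugar = (target − residual)·4.0·V
residual = 14.695·(0.01821 + 0.09011·e^(−0.04·10.1)) = 1.1517
sugar = (2.8 − 1.1517)·4.0·15.1

99.5593 g


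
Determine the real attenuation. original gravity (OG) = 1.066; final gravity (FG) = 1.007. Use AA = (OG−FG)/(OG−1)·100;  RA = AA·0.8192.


AA = (1.066 − 1.007)/(1.066 − 1)·100 = 89.3939
RA = 89.3939·0.8192

73.2315 %


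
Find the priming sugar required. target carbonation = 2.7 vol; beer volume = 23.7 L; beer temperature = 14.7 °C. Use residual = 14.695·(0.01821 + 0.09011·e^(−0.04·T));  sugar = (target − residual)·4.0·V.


residual = 14.695·(0.01821 + 0.09011·e^(−0.04·14.7)) = 1.0031
sugar = (2.7 − 1.0031)·4.0·23.7

160.8673 g


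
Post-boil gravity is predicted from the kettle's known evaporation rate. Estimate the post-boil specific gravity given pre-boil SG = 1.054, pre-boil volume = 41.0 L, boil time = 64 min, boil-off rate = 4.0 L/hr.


V_post = V_pre − rate·(t/60);  SG_post = 1 + (SG_pre−1)·V_pre/V_post
V_post = 41.0 − 4.0·(64/60) = 36.7333
SG_post = 1 + (1.054 − 1)·41.0/36.7333

1.0603


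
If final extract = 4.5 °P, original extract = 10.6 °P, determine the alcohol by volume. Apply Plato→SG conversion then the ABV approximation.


SG = 259/(259 − P);  ABV = (OG − FG)·131.25
OG = 259/(259 − 10.6) = 1.0427
FG = 259/(259 − 4.5) = 1.0177
ABV = (1.0427 − 1.0177)·131.25

3.2801 % ABV


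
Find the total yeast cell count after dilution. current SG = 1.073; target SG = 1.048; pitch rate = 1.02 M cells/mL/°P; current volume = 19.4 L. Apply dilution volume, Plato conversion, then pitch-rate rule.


V_w = V·((SG_c−1)/(SG_t−1)−1);  °P = 259 − 259/SG_t;  cells = rate·(V+V_w)·°P
V_w = 19.4·((1.073−1)/(1.048−1)−1) = 10.1042
V_final = 19.4 + 10.1042 = 29.5042
°P = 259 − 259/1.048 = 11.8626
cells = 1.02·29.5042·11.8626

356.9959 billion cells


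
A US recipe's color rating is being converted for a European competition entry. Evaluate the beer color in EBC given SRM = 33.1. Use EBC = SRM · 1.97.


EBC = 33.1 · 1.97

65.2070 EBC


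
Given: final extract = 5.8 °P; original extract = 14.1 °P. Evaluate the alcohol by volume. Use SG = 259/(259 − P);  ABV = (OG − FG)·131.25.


OG = 259/(259 − 14.1) = 1.0576
FG = 259/(259 − 5.8) = 1.0229
ABV = (1.0576 − 1.0229)·131.25

4.5501 % ABV


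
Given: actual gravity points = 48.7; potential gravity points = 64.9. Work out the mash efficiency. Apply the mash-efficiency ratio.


efficiency = actual / potential × 100
efficiency = 48.7 / 64.9 × 100

75.0385 %


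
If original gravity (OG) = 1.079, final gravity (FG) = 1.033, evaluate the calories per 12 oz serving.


ABW = (OG−FG)·131.25·0.79/FG;  °P = 259 − 259/SG (for OG→OE and FG→AE);  RE = 0.1808·OE + 0.8192·AE;  Cal = (6.9·ABW + 4·(RE−0.1))·FG·3.55
ABW = (1.079 − 1.033)·131.25·0.79/1.033 = 4.6173
OE = 259 − 259/1.079 = 18.9629 °P
AE = 259 − 259/1.033 = 8.2740 °P
RE = 0.1808·18.9629 + 0.8192·8.2740 = 10.2065 °P
Cal = (6.9·4.6173 + 4·(10.2065−0.1))·1.033·3.55

265.0805 kcal


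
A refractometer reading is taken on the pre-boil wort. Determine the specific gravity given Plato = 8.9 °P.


SG = 259/(259 − P)
SG = 259/(259 − 8.9)

1.0356


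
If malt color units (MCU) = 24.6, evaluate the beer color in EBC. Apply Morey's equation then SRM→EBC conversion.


SRM = 1.4922·MCU^0.6859;  EBC = SRM·1.97
SRM = 1.4922·24.6^0.6859 = 13.4236
EBC = 13.4236·1.97

26.4445 EBC


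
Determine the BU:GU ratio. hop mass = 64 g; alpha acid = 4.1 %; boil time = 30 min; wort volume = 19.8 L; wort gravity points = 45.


U = 1.65·0.000125^(GP/1000)·(1−e^(−0.04t))/4.15;  IBU = (α/100)·m·U·1000/V;  BU:GU = IBU/GP
U = 1.65·0.000125^(45/1000)·(1−e^(−0.04·30))/4.15 = 0.1854
IBU = (4.1/100)·64·0.1854·1000/19.8 = 24.5726
BU:GU = 24.5726/45

0.5461


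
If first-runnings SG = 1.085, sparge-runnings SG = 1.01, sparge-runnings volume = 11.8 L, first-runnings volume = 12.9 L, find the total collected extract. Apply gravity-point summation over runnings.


total = Σ (SG_i − 1)·1000·V_i
first = (1.085 − 1)·1000·12.9 = 1096.5000
sparge = (1.01 − 1)·1000·11.8 = 118.0000
total = 1096.5000 + 118.0000

1214.5000 gravity·L


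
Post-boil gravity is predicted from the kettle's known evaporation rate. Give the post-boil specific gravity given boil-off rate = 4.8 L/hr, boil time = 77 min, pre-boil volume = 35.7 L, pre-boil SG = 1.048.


V_post = V_pre − rate·(t/60);  SG_post = 1 + (SG_pre−1)·V_pre/V_post
V_post = 35.7 − 4.8·(77/60) = 29.5400
SG_post = 1 + (1.048 − 1)·35.7/29.5400

1.0580


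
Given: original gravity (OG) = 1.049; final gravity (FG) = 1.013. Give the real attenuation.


AA = (OG−FG)/(OG−1)·100;  RA = AA·0.8192
AA = (1.049 − 1.013)/(1.049 − 1)·100 = 73.4694
RA = 73.4694·0.8192

60.1861 %


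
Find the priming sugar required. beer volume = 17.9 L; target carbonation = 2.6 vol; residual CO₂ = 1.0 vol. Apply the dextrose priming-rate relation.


sugar = (target − residual)·4.0·V
sugar = (2.6 − 1.0)·4.0·17.9

114.5600 g


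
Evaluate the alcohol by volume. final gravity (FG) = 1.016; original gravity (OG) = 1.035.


ABV = (OG − FG) · 131.25
ABV = (1.035 − 1.016) · 131.25

2.4937 % ABV


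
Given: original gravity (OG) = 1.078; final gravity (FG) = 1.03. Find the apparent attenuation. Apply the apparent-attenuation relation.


AA = (OG − FG)/(OG − 1) · 100
AA = (1.078 − 1.03)/(1.078 − 1) · 100

61.5385 %


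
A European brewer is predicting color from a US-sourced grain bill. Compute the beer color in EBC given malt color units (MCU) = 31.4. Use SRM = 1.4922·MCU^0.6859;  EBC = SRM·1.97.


SRM = 1.4922·31.4^0.6859 = 15.8698
EBC = 15.8698·1.97

31.2635 EBC
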